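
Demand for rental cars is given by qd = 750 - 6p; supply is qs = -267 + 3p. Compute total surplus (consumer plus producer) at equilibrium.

Total surplus = 1296

Equilibrium: 750 - 6p = -267 + 3p gives p* = 113, q* = 72.
Demand choke price: p = 125; supply starts at p = 89.
CS = ½(125 − 113)(72) = 432; PS = ½(113 − 89)(72) = 864.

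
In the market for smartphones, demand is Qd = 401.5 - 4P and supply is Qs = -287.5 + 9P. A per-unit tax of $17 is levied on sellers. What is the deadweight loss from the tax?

Deadweight loss = 5202/13

Pre-tax equilibrium: P* = 53, Q* = 189.5.
Tax on sellers shifts supply to Qs = -287.5 + 9(P − 17) = -440.5 + 9P.
401.5 - 4P = -440.5 + 9P gives buyer price Pb = 842/13; sellers receive Ps = 842/13 − 17 = 621/13.
New quantity: Q = 401.5 − 4(842/13) = 3703/26.
DWL = ½ × 17 × (189.5 − 3703/26) = 5202/13.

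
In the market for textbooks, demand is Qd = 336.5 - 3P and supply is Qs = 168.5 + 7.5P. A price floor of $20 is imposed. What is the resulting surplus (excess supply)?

Equilibrium price would be P* = 16, so the floor at 20 binds.
At P = 20: Qd = 276.5, Qs = 318.5.
Surplus = 318.5 − 276.5 = 42.

Surplus = 42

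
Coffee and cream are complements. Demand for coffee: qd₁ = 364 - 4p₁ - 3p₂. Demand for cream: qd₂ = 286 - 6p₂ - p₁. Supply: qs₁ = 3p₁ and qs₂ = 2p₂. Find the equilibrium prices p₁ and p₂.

p₁ = 2054/53, p₂ = 1638/53

Market 1: 364 - 4p₁ - 3p₂ = 3p₁ → 7p₁ + 3p₂ = 364.
Market 2: 8p₂ + p₁ = 286.
Eliminating p₂: 8×(1) − 3×(2) gives 53p₁ = 2054, so p₁ = 2054/53.
Back-substitute into (2): p₂ = (286 − 1×2054/53) / 8 = 1638/53.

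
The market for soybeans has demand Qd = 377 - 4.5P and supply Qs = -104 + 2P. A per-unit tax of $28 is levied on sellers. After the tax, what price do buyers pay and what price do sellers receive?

Buyers pay 1074/13, sellers receive 710/13

Pre-tax equilibrium: P* = 74, Q* = 44.
Tax on sellers shifts supply to Qs = -104 + 2(P − 28) = -160 + 2P.
377 - 4.5P = -160 + 2P gives buyer price Pb = 1074/13; sellers receive Ps = 1074/13 − 28 = 710/13.
New quantity: Q = 377 − 4.5(1074/13) = 68/13.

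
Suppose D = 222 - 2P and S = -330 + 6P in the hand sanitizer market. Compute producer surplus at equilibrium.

Equilibrium: 222 - 2P = -330 + 6P gives P* = 69, Q* = 84.
Supply starts at P = 55 (where S = 0).
PS = ½(69 − 55)(84) = 588.

Producer surplus = 588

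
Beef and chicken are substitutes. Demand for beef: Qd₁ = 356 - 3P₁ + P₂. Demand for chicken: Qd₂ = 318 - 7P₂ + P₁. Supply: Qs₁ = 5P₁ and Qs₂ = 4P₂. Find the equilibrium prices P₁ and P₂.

P₁ = 146/3, P₂ = 100/3

Market 1: 356 - 3P₁ + P₂ = 5P₁ → 8P₁ - P₂ = 356.
Market 2: 11P₂ - P₁ = 318.
Eliminating P₂: 11×(1) + 1×(2) gives 87P₁ = 4234, so P₁ = 146/3.
Back-substitute into (2): P₂ = (318 + 1×146/3) / 11 = 100/3.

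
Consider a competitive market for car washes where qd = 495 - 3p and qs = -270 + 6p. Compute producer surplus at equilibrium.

Producer surplus = 4800

Equilibrium: 495 - 3p = -270 + 6p gives p* = 85, q* = 240.
Supply starts at p = 45 (where qs = 0).
PS = ½(85 − 45)(240) = 4800.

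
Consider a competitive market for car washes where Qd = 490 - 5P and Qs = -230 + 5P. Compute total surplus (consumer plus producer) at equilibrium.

Equilibrium: 490 - 5P = -230 + 5P gives P* = 72, Q* = 130.
Demand choke price: P = 98; supply starts at P = 46.
CS = ½(98 − 72)(130) = 1690; PS = ½(72 − 46)(130) = 1690.

Total surplus = 3380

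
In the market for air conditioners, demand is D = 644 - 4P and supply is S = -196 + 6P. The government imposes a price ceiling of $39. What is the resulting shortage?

Shortage = 450

Equilibrium price would be P* = 84, so the ceiling at 39 binds.
At P = 39: D = 644 − 4(39) = 488, S = -196 + 6(39) = 38.
Shortage = 488 − 38 = 450.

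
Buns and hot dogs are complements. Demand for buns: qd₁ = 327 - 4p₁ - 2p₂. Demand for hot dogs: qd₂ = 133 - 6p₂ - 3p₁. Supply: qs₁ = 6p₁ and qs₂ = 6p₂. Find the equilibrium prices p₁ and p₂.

p₁ = 1829/57, p₂ = 349/114

Market 1: 327 - 4p₁ - 2p₂ = 6p₁ → 10p₁ + 2p₂ = 327.
Market 2: 12p₂ + 3p₁ = 133.
Eliminating p₂: 12×(1) − 2×(2) gives 114p₁ = 3658, so p₁ = 1829/57.
Back-substitute into (2): p₂ = (133 − 3×1829/57) / 12 = 349/114.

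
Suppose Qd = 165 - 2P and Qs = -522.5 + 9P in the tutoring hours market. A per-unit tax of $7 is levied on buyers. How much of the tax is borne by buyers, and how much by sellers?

Buyers bear 63/11, sellers bear 14/11

Pre-tax equilibrium: P* = 62.5, Q* = 40.
Tax on buyers shifts demand to Qd = 165 − 2(P + 7) = 151 - 2P.
151 - 2P = -522.5 + 9P gives seller price Ps = 1347/22; buyers pay Pb = 1347/22 + 7 = 1501/22.
New quantity: Q = 165 − 2(1501/22) = 314/11.
Buyer burden = 1501/22 − 62.5 = 63/11; seller burden = 62.5 − 1347/22 = 14/11.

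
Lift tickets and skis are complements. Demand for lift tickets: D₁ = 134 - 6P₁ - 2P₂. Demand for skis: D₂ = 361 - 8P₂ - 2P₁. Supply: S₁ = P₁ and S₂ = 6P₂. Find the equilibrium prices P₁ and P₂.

P₁ = 577/47, P₂ = 2259/94

Market 1: 134 - 6P₁ - 2P₂ = P₁ → 7P₁ + 2P₂ = 134.
Market 2: 14P₂ + 2P₁ = 361.
Eliminating P₂: 14×(1) − 2×(2) gives 94P₁ = 1154, so P₁ = 577/47.
Back-substitute into (2): P₂ = (361 − 2×577/47) / 14 = 2259/94.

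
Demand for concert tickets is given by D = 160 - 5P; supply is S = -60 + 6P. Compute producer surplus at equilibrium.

Producer surplus = 300

Equilibrium: 160 - 5P = -60 + 6P gives P* = 20, Q* = 60.
Supply starts at P = 10 (where S = 0).
PS = ½(20 − 10)(60) = 300.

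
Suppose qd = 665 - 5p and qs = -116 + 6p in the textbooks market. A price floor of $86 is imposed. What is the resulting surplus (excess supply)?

Equilibrium price would be p* = 71, so the floor at 86 binds.
At p = 86: qd = 235, qs = 400.
Surplus = 400 − 235 = 165.

Surplus = 165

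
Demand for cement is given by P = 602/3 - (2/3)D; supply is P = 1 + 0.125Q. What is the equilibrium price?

P* = 618/19

Set the two price expressions equal: 602/3 - (2/3)Q = 1 + 0.125Q.
599/3 = (19/24)Q, so Q* = 4792/19.
P* = 602/3 − (2/3)(4792/19) = 618/19.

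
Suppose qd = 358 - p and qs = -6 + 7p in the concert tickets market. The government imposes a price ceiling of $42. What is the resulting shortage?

Shortage = 28

Equilibrium price would be p* = 45.5, so the ceiling at 42 binds.
At p = 42: qd = 358 − 1(42) = 316, qs = -6 + 7(42) = 288.
Shortage = 316 − 288 = 28.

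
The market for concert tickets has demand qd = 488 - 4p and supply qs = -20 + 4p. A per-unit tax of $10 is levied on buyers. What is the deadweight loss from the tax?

Deadweight loss = 100

Pre-tax equilibrium: p* = 63.5, q* = 234.
Tax on buyers shifts demand to qd = 488 − 4(p + 10) = 448 - 4p.
448 - 4p = -20 + 4p gives seller price ps = 58.5; buyers pay pb = 58.5 + 10 = 68.5.
New quantity: q = 488 − 4(68.5) = 214.
DWL = ½ × 10 × (234 − 214) = 100.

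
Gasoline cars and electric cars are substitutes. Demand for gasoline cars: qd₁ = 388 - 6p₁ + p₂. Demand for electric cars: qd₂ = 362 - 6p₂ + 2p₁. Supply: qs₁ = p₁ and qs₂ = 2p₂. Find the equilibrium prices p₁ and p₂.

p₁ = 1733/27, p₂ = 1655/27

Market 1: 388 - 6p₁ + p₂ = p₁ → 7p₁ - p₂ = 388.
Market 2: 8p₂ - 2p₁ = 362.
Eliminating p₂: 8×(1) + 1×(2) gives 54p₁ = 3466, so p₁ = 1733/27.
Back-substitute into (2): p₂ = (362 + 2×1733/27) / 8 = 1655/27.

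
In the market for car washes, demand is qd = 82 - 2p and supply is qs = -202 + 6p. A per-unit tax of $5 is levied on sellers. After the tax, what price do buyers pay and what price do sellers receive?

Buyers pay $39.25, sellers receive $34.25

Pre-tax equilibrium: p* = 35.5, q* = 11.
Tax on sellers shifts supply to qs = -202 + 6(p − 5) = -232 + 6p.
82 - 2p = -232 + 6p gives buyer price pb = 39.25; sellers receive ps = 39.25 − 5 = 34.25.
New quantity: q = 82 − 2(39.25) = 3.5.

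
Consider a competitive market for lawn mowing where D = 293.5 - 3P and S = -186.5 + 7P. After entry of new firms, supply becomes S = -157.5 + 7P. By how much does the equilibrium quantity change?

ΔQ = 8.7

Original equilibrium: P* = 48, Q* = 149.5.
New equilibrium: 293.5 - 3P = -157.5 + 7P, so 451 = 10P and P' = 45.1; Q' = 293.5 − 3(45.1) = 158.2.
Change in quantity: 158.2 − 149.5 = 8.7.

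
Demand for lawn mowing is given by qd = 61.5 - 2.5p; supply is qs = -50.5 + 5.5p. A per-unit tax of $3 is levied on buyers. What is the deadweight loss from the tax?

Pre-tax equilibrium: p* = 14, q* = 26.5.
Tax on buyers shifts demand to qd = 61.5 − 2.5(p + 3) = 54 - 2.5p.
54 - 2.5p = -50.5 + 5.5p gives seller price ps = 13.0625; buyers pay pb = 13.0625 + 3 = 16.0625.
New quantity: q = 61.5 − 2.5(16.0625) = 21.34375.
DWL = ½ × 3 × (26.5 − 21.34375) = 7.734375.

Deadweight loss = 7.734375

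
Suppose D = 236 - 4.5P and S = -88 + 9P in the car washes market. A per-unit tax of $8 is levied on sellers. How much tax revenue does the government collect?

Pre-tax equilibrium: P* = 24, Q* = 128.
Tax on sellers shifts supply to S = -88 + 9(P − 8) = -160 + 9P.
236 - 4.5P = -160 + 9P gives buyer price Pb = 88/3; sellers receive Ps = 88/3 − 8 = 64/3.
New quantity: Q = 236 − 4.5(88/3) = 104.
Revenue = 8 × 104 = 832.

Tax revenue = 832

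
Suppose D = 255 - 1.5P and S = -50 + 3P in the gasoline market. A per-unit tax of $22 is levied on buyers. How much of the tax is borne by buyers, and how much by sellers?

Pre-tax equilibrium: P* = 610/9, Q* = 460/3.
Tax on buyers shifts demand to D = 255 − 1.5(P + 22) = 222 - 1.5P.
222 - 1.5P = -50 + 3P gives seller price Ps = 544/9; buyers pay Pb = 544/9 + 22 = 742/9.
New quantity: Q = 255 − 1.5(742/9) = 394/3.
Buyer burden = 742/9 − 610/9 = 44/3; seller burden = 610/9 − 544/9 = 22/3.

Buyers bear 44/3, sellers bear 22/3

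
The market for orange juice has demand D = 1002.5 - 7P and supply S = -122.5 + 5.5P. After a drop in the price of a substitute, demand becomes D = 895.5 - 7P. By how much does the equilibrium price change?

Original equilibrium: P* = 90, Q* = 372.5.
New equilibrium: 895.5 - 7P = -122.5 + 5.5P, so 1018 = 12.5P and P' = 81.44; Q' = 895.5 − 7(81.44) = 325.42.
Change in price: 81.44 − 90 = -8.56.

ΔP = -8.56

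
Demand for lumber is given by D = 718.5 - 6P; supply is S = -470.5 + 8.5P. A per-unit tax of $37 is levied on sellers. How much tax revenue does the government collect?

Tax revenue = 206793/58

Pre-tax equilibrium: P* = 82, Q* = 226.5.
Tax on sellers shifts supply to S = -470.5 + 8.5(P − 37) = -785 + 8.5P.
718.5 - 6P = -785 + 8.5P gives buyer price Pb = 3007/29; sellers receive Ps = 3007/29 − 37 = 1934/29.
New quantity: Q = 718.5 − 6(3007/29) = 5589/58.
Revenue = 37 × 5589/58 = 206793/58.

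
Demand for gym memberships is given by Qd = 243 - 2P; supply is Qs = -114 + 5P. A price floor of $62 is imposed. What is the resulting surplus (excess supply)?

Equilibrium price would be P* = 51, so the floor at 62 binds.
At P = 62: Qd = 119, Qs = 196.
Surplus = 196 − 119 = 77.

Surplus = 77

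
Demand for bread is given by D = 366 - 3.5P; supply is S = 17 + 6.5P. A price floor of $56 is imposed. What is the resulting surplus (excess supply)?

Surplus = 211

Equilibrium price would be P* = 34.9, so the floor at 56 binds.
At P = 56: D = 170, S = 381.
Surplus = 381 − 170 = 211.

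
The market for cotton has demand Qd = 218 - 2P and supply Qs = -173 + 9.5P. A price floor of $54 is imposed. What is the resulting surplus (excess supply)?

Surplus = 230

Equilibrium price would be P* = 34, so the floor at 54 binds.
At P = 54: Qd = 110, Qs = 340.
Surplus = 340 − 110 = 230.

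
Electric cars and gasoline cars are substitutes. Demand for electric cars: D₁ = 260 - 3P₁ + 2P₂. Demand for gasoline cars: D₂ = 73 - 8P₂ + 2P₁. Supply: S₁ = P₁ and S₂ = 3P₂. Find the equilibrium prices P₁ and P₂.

P₁ = 75.15, P₂ = 20.3

Market 1: 260 - 3P₁ + 2P₂ = P₁ → 4P₁ - 2P₂ = 260.
Market 2: 11P₂ - 2P₁ = 73.
Eliminating P₂: 11×(1) + 2×(2) gives 40P₁ = 3006, so P₁ = 75.15.
Back-substitute into (2): P₂ = (73 + 2×75.15) / 11 = 20.3.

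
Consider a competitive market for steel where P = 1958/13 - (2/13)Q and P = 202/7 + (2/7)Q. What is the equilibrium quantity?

Set the two price expressions equal: 1958/13 - (2/13)Q = 202/7 + (2/7)Q.
11080/91 = (40/91)Q, so Q* = 277.
P* = 1958/13 − (2/13)(277) = 108.

Q* = 277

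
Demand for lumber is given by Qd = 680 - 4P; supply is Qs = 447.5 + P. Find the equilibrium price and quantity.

Set Qd = Qs: 680 - 4P = 447.5 + P.
232.5 = 5P, so P* = 46.5.
Q* = 680 − 4(46.5) = 494.

P* = 46.5, Q* = 494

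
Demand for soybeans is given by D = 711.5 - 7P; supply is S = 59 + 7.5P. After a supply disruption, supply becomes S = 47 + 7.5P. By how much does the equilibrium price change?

Original equilibrium: P* = 45, Q* = 396.5.
New equilibrium: 711.5 - 7P = 47 + 7.5P, so 664.5 = 14.5P and P' = 1329/29; Q' = 711.5 − 7(1329/29) = 22661/58.
Change in price: 1329/29 − 45 = 24/29.

ΔP = 24/29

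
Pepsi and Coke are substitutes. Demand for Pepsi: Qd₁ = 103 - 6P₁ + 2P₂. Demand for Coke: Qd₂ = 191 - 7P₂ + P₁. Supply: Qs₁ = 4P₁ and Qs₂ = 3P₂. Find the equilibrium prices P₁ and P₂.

Market 1: 103 - 6P₁ + 2P₂ = 4P₁ → 10P₁ - 2P₂ = 103.
Market 2: 10P₂ - P₁ = 191.
Eliminating P₂: 10×(1) + 2×(2) gives 98P₁ = 1412, so P₁ = 706/49.
Back-substitute into (2): P₂ = (191 + 1×706/49) / 10 = 2013/98.

P₁ = 706/49, P₂ = 2013/98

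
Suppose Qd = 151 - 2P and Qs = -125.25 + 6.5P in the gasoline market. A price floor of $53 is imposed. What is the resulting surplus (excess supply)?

Surplus = 174.25

Equilibrium price would be P* = 32.5, so the floor at 53 binds.
At P = 53: Qd = 45, Qs = 219.25.
Surplus = 219.25 − 45 = 174.25.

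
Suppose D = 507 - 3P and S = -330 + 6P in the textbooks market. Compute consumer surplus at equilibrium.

Consumer surplus = 8664

Equilibrium: 507 - 3P = -330 + 6P gives P* = 93, Q* = 228.
Demand choke price (D = 0): P = 169.
CS = ½(169 − 93)(228) = 8664.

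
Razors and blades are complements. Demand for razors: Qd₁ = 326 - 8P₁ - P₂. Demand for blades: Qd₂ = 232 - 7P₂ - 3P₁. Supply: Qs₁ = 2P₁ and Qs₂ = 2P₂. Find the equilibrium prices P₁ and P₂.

Market 1: 326 - 8P₁ - P₂ = 2P₁ → 10P₁ + P₂ = 326.
Market 2: 9P₂ + 3P₁ = 232.
Eliminating P₂: 9×(1) − 1×(2) gives 87P₁ = 2702, so P₁ = 2702/87.
Back-substitute into (2): P₂ = (232 − 3×2702/87) / 9 = 1342/87.

P₁ = 2702/87, P₂ = 1342/87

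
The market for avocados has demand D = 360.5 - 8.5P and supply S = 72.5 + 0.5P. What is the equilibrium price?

P* = 32

Set D = S: 360.5 - 8.5P = 72.5 + 0.5P.
288 = 9P, so P* = 32.
Q* = 360.5 − 8.5(32) = 88.5.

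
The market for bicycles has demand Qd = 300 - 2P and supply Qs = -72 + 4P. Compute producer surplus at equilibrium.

Equilibrium: 300 - 2P = -72 + 4P gives P* = 62, Q* = 176.
Supply starts at P = 18 (where Qs = 0).
PS = ½(62 − 18)(176) = 3872.

Producer surplus = 3872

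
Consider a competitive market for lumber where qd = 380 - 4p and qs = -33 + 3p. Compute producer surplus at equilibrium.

Equilibrium: 380 - 4p = -33 + 3p gives p* = 59, q* = 144.
Supply starts at p = 11 (where qs = 0).
PS = ½(59 − 11)(144) = 3456.

Producer surplus = 3456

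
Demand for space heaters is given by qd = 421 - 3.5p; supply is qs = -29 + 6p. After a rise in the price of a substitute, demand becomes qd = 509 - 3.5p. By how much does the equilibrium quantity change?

Δq = 1056/19

Original equilibrium: p* = 900/19, q* = 4849/19.
New equilibrium: 509 - 3.5p = -29 + 6p, so 538 = 9.5p and p' = 1076/19; q' = 509 − 3.5(1076/19) = 5905/19.
Change in quantity: 5905/19 − 4849/19 = 1056/19.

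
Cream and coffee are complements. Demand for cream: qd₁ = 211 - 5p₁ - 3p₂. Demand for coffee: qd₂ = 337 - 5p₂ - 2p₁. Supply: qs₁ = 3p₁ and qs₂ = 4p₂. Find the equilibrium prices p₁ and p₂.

Market 1: 211 - 5p₁ - 3p₂ = 3p₁ → 8p₁ + 3p₂ = 211.
Market 2: 9p₂ + 2p₁ = 337.
Eliminating p₂: 9×(1) − 3×(2) gives 66p₁ = 888, so p₁ = 148/11.
Back-substitute into (2): p₂ = (337 − 2×148/11) / 9 = 379/11.

p₁ = 148/11, p₂ = 379/11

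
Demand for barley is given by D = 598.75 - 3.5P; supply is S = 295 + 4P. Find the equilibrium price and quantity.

Set D = S: 598.75 - 3.5P = 295 + 4P.
303.75 = 7.5P, so P* = 40.5.
Q* = 598.75 − 3.5(40.5) = 457.

P* = 40.5, Q* = 457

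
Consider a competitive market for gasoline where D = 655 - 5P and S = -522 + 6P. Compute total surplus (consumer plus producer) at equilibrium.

Equilibrium: 655 - 5P = -522 + 6P gives P* = 107, Q* = 120.
Demand choke price: P = 131; supply starts at P = 87.
CS = ½(131 − 107)(120) = 1440; PS = ½(107 − 87)(120) = 1200.

Total surplus = 2640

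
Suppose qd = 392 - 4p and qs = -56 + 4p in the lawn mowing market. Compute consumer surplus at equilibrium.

Consumer surplus = 3528

Equilibrium: 392 - 4p = -56 + 4p gives p* = 56, q* = 168.
Demand choke price (qd = 0): p = 98.
CS = ½(98 − 56)(168) = 3528.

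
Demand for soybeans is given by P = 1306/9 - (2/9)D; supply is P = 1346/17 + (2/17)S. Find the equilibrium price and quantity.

P* = 102, Q* = 194

Set the two price expressions equal: 1306/9 - (2/9)Q = 1346/17 + (2/17)Q.
10088/153 = (52/153)Q, so Q* = 194.
P* = 1306/9 − (2/9)(194) = 102.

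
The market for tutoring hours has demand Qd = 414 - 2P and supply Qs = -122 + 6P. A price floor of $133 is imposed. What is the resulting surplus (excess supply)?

Equilibrium price would be P* = 67, so the floor at 133 binds.
At P = 133: Qd = 148, Qs = 676.
Surplus = 676 − 148 = 528.

Surplus = 528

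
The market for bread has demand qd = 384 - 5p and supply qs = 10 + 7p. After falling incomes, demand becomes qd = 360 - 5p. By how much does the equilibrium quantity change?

Δq = -14

Original equilibrium: p* = 187/6, q* = 1369/6.
New equilibrium: 360 - 5p = 10 + 7p, so 350 = 12p and p' = 175/6; q' = 360 − 5(175/6) = 1285/6.
Change in quantity: 1285/6 − 1369/6 = -14.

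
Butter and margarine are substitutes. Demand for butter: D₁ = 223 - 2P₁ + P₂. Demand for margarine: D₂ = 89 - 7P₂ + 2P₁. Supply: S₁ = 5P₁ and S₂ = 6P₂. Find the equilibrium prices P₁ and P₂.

P₁ = 2988/89, P₂ = 1069/89

Market 1: 223 - 2P₁ + P₂ = 5P₁ → 7P₁ - P₂ = 223.
Market 2: 13P₂ - 2P₁ = 89.
Eliminating P₂: 13×(1) + 1×(2) gives 89P₁ = 2988, so P₁ = 2988/89.
Back-substitute into (2): P₂ = (89 + 2×2988/89) / 13 = 1069/89.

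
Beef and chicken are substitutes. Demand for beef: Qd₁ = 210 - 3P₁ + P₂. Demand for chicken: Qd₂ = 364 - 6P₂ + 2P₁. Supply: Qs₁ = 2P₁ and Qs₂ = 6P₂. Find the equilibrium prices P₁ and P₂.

P₁ = 1442/29, P₂ = 1120/29

Market 1: 210 - 3P₁ + P₂ = 2P₁ → 5P₁ - P₂ = 210.
Market 2: 12P₂ - 2P₁ = 364.
Eliminating P₂: 12×(1) + 1×(2) gives 58P₁ = 2884, so P₁ = 1442/29.
Back-substitute into (2): P₂ = (364 + 2×1442/29) / 12 = 1120/29.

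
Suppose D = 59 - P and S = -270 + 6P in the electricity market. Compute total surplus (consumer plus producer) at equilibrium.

Equilibrium: 59 - P = -270 + 6P gives P* = 47, Q* = 12.
Demand choke price: P = 59; supply starts at P = 45.
CS = ½(59 − 47)(12) = 72; PS = ½(47 − 45)(12) = 12.

Total surplus = 84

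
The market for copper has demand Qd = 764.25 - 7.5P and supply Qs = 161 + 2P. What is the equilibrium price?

P* = 63.5

Set Qd = Qs: 764.25 - 7.5P = 161 + 2P.
603.25 = 9.5P, so P* = 63.5.
Q* = 764.25 − 7.5(63.5) = 288.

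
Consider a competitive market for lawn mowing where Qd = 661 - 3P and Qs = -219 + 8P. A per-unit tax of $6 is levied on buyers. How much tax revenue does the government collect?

Pre-tax equilibrium: P* = 80, Q* = 421.
Tax on buyers shifts demand to Qd = 661 − 3(P + 6) = 643 - 3P.
643 - 3P = -219 + 8P gives seller price Ps = 862/11; buyers pay Pb = 862/11 + 6 = 928/11.
New quantity: Q = 661 − 3(928/11) = 4487/11.
Revenue = 6 × 4487/11 = 26922/11.

Tax revenue = 26922/11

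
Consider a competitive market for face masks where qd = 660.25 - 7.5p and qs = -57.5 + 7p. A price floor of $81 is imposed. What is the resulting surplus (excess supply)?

Equilibrium price would be p* = 49.5, so the floor at 81 binds.
At p = 81: qd = 52.75, qs = 509.5.
Surplus = 509.5 − 52.75 = 456.75.

Surplus = 456.75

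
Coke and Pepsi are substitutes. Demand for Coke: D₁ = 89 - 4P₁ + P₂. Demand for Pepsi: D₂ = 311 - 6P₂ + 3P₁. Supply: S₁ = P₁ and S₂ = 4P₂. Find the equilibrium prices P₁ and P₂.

P₁ = 1201/47, P₂ = 1822/47

Market 1: 89 - 4P₁ + P₂ = P₁ → 5P₁ - P₂ = 89.
Market 2: 10P₂ - 3P₁ = 311.
Eliminating P₂: 10×(1) + 1×(2) gives 47P₁ = 1201, so P₁ = 1201/47.
Back-substitute into (2): P₂ = (311 + 3×1201/47) / 10 = 1822/47.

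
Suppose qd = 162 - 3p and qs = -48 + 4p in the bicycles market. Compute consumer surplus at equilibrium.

Consumer surplus = 864

Equilibrium: 162 - 3p = -48 + 4p gives p* = 30, q* = 72.
Demand choke price (qd = 0): p = 54.
CS = ½(54 − 30)(72) = 864.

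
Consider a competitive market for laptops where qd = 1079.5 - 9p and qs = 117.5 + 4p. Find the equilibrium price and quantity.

p* = 74, q* = 413.5

Set qd = qs: 1079.5 - 9p = 117.5 + 4p.
962 = 13p, so p* = 74.
q* = 1079.5 − 9(74) = 413.5.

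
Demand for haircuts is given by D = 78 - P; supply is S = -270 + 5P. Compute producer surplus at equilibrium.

Equilibrium: 78 - P = -270 + 5P gives P* = 58, Q* = 20.
Supply starts at P = 54 (where S = 0).
PS = ½(58 − 54)(20) = 40.

Producer surplus = 40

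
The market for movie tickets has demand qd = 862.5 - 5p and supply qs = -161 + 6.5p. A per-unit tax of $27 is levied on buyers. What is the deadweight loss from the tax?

Deadweight loss = 47385/46

Pre-tax equilibrium: p* = 89, q* = 417.5.
Tax on buyers shifts demand to qd = 862.5 − 5(p + 27) = 727.5 - 5p.
727.5 - 5p = -161 + 6.5p gives seller price ps = 1777/23; buyers pay pb = 1777/23 + 27 = 2398/23.
New quantity: q = 862.5 − 5(2398/23) = 15695/46.
DWL = ½ × 27 × (417.5 − 15695/46) = 47385/46.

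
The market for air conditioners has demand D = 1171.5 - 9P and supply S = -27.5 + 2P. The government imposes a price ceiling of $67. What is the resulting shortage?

Equilibrium price would be P* = 109, so the ceiling at 67 binds.
At P = 67: D = 1171.5 − 9(67) = 568.5, S = -27.5 + 2(67) = 106.5.
Shortage = 568.5 − 106.5 = 462.

Shortage = 462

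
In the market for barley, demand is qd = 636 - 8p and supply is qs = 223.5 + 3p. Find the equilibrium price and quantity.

p* = 37.5, q* = 336

Set qd = qs: 636 - 8p = 223.5 + 3p.
412.5 = 11p, so p* = 37.5.
q* = 636 − 8(37.5) = 336.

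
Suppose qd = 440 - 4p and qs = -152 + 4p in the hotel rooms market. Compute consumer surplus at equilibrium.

Consumer surplus = 2592

Equilibrium: 440 - 4p = -152 + 4p gives p* = 74, q* = 144.
Demand choke price (qd = 0): p = 110.
CS = ½(110 − 74)(144) = 2592.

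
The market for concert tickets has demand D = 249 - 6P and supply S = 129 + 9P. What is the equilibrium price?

Set D = S: 249 - 6P = 129 + 9P.
120 = 15P, so P* = 8.
Q* = 249 − 6(8) = 201.

P* = 8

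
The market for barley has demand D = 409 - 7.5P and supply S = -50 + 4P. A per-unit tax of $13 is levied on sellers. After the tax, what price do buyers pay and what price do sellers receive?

Buyers pay 1022/23, sellers receive 723/23

Pre-tax equilibrium: P* = 918/23, Q* = 2522/23.
Tax on sellers shifts supply to S = -50 + 4(P − 13) = -102 + 4P.
409 - 7.5P = -102 + 4P gives buyer price Pb = 1022/23; sellers receive Ps = 1022/23 − 13 = 723/23.
New quantity: Q = 409 − 7.5(1022/23) = 1742/23.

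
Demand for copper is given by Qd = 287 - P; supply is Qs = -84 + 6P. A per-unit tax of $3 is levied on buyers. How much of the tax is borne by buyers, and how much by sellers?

Buyers bear 18/7, sellers bear 3/7

Pre-tax equilibrium: P* = 53, Q* = 234.
Tax on buyers shifts demand to Qd = 287 − 1(P + 3) = 284 - P.
284 - P = -84 + 6P gives seller price Ps = 368/7; buyers pay Pb = 368/7 + 3 = 389/7.
New quantity: Q = 287 − 1(389/7) = 1620/7.
Buyer burden = 389/7 − 53 = 18/7; seller burden = 53 − 368/7 = 3/7.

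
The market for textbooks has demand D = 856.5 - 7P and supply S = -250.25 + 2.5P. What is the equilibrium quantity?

Q* = 41

Set D = S: 856.5 - 7P = -250.25 + 2.5P.
1106.75 = 9.5P, so P* = 116.5.
Q* = 856.5 − 7(116.5) = 41.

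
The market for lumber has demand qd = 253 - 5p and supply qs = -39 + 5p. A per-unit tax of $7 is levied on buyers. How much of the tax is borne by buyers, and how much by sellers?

Pre-tax equilibrium: p* = 29.2, q* = 107.
Tax on buyers shifts demand to qd = 253 − 5(p + 7) = 218 - 5p.
218 - 5p = -39 + 5p gives seller price ps = 25.7; buyers pay pb = 25.7 + 7 = 32.7.
New quantity: q = 253 − 5(32.7) = 89.5.
Buyer burden = 32.7 − 29.2 = 3.5; seller burden = 29.2 − 25.7 = 3.5.

Buyers bear $3.5, sellers bear $3.5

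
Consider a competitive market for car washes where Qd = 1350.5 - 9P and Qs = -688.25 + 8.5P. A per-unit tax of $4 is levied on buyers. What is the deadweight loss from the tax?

Pre-tax equilibrium: P* = 116.5, Q* = 302.
Tax on buyers shifts demand to Qd = 1350.5 − 9(P + 4) = 1314.5 - 9P.
1314.5 - 9P = -688.25 + 8.5P gives seller price Ps = 8011/70; buyers pay Pb = 8011/70 + 4 = 8291/70.
New quantity: Q = 1350.5 − 9(8291/70) = 9958/35.
DWL = ½ × 4 × (302 − 9958/35) = 1224/35.

Deadweight loss = 1224/35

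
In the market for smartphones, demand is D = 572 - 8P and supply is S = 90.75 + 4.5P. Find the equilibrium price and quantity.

P* = 38.5, Q* = 264

Set D = S: 572 - 8P = 90.75 + 4.5P.
481.25 = 12.5P, so P* = 38.5.
Q* = 572 − 8(38.5) = 264.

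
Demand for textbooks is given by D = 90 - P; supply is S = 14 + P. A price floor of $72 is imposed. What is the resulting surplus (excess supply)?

Surplus = 68

Equilibrium price would be P* = 38, so the floor at 72 binds.
At P = 72: D = 18, S = 86.
Surplus = 86 − 18 = 68.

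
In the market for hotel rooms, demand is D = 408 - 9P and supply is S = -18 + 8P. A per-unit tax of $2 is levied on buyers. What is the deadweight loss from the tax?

Pre-tax equilibrium: P* = 426/17, Q* = 3102/17.
Tax on buyers shifts demand to D = 408 − 9(P + 2) = 390 - 9P.
390 - 9P = -18 + 8P gives seller price Ps = 24; buyers pay Pb = 24 + 2 = 26.
New quantity: Q = 408 − 9(26) = 174.
DWL = ½ × 2 × (3102/17 − 174) = 144/17.

Deadweight loss = 144/17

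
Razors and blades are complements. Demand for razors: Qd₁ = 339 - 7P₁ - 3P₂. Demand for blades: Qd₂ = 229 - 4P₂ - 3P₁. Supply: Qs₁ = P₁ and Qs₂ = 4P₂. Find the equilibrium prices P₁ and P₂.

P₁ = 405/11, P₂ = 163/11

Market 1: 339 - 7P₁ - 3P₂ = P₁ → 8P₁ + 3P₂ = 339.
Market 2: 8P₂ + 3P₁ = 229.
Eliminating P₂: 8×(1) − 3×(2) gives 55P₁ = 2025, so P₁ = 405/11.
Back-substitute into (2): P₂ = (229 − 3×405/11) / 8 = 163/11.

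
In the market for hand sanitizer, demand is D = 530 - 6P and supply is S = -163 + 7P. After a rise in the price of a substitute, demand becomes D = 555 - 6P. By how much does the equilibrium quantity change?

ΔQ = 175/13

Original equilibrium: P* = 693/13, Q* = 2732/13.
New equilibrium: 555 - 6P = -163 + 7P, so 718 = 13P and P' = 718/13; Q' = 555 − 6(718/13) = 2907/13.
Change in quantity: 2907/13 − 2732/13 = 175/13.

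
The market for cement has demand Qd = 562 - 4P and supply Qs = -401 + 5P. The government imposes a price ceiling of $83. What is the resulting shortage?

Shortage = 216

Equilibrium price would be P* = 107, so the ceiling at 83 binds.
At P = 83: Qd = 562 − 4(83) = 230, Qs = -401 + 5(83) = 14.
Shortage = 230 − 14 = 216.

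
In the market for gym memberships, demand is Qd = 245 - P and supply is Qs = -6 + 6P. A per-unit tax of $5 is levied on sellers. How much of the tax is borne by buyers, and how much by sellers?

Pre-tax equilibrium: P* = 251/7, Q* = 1464/7.
Tax on sellers shifts supply to Qs = -6 + 6(P − 5) = -36 + 6P.
245 - P = -36 + 6P gives buyer price Pb = 281/7; sellers receive Ps = 281/7 − 5 = 246/7.
New quantity: Q = 245 − 1(281/7) = 1434/7.
Buyer burden = 281/7 − 251/7 = 30/7; seller burden = 251/7 − 246/7 = 5/7.

Buyers bear 30/7, sellers bear 5/7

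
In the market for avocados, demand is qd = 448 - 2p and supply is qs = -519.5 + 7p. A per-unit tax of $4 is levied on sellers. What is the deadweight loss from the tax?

Pre-tax equilibrium: p* = 107.5, q* = 233.
Tax on sellers shifts supply to qs = -519.5 + 7(p − 4) = -547.5 + 7p.
448 - 2p = -547.5 + 7p gives buyer price pb = 1991/18; sellers receive ps = 1991/18 − 4 = 1919/18.
New quantity: q = 448 − 2(1991/18) = 2041/9.
DWL = ½ × 4 × (233 − 2041/9) = 112/9.

Deadweight loss = 112/9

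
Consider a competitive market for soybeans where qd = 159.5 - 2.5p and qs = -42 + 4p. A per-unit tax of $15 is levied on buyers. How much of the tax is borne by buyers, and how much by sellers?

Buyers bear 120/13, sellers bear 75/13

Pre-tax equilibrium: p* = 31, q* = 82.
Tax on buyers shifts demand to qd = 159.5 − 2.5(p + 15) = 122 - 2.5p.
122 - 2.5p = -42 + 4p gives seller price ps = 328/13; buyers pay pb = 328/13 + 15 = 523/13.
New quantity: q = 159.5 − 2.5(523/13) = 766/13.
Buyer burden = 523/13 − 31 = 120/13; seller burden = 31 − 328/13 = 75/13.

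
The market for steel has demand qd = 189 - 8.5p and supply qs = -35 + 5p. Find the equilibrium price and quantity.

Set qd = qs: 189 - 8.5p = -35 + 5p.
224 = 13.5p, so p* = 448/27.
q* = 189 − 8.5(448/27) = 1295/27.

p* = 448/27, q* = 1295/27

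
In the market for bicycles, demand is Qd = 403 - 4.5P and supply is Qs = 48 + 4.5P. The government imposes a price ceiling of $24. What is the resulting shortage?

Shortage = 139

Equilibrium price would be P* = 355/9, so the ceiling at 24 binds.
At P = 24: Qd = 403 − 4.5(24) = 295, Qs = 48 + 4.5(24) = 156.
Shortage = 295 − 156 = 139.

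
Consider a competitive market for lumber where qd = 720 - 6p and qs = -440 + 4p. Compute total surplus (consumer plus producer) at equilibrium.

Equilibrium: 720 - 6p = -440 + 4p gives p* = 116, q* = 24.
Demand choke price: p = 120; supply starts at p = 110.
CS = ½(120 − 116)(24) = 48; PS = ½(116 − 110)(24) = 72.

Total surplus = 120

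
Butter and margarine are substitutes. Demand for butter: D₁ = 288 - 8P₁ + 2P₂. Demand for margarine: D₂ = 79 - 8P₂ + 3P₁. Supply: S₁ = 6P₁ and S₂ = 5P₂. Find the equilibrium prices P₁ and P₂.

P₁ = 1951/88, P₂ = 985/88

Market 1: 288 - 8P₁ + 2P₂ = 6P₁ → 14P₁ - 2P₂ = 288.
Market 2: 13P₂ - 3P₁ = 79.
Eliminating P₂: 13×(1) + 2×(2) gives 176P₁ = 3902, so P₁ = 1951/88.
Back-substitute into (2): P₂ = (79 + 3×1951/88) / 13 = 985/88.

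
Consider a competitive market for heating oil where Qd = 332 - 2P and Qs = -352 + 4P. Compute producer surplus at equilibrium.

Producer surplus = 1352

Equilibrium: 332 - 2P = -352 + 4P gives P* = 114, Q* = 104.
Supply starts at P = 88 (where Qs = 0).
PS = ½(114 − 88)(104) = 1352.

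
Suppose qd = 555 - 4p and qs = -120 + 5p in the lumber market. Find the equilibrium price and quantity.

Set qd = qs: 555 - 4p = -120 + 5p.
675 = 9p, so p* = 75.
q* = 555 − 4(75) = 255.

p* = 75, q* = 255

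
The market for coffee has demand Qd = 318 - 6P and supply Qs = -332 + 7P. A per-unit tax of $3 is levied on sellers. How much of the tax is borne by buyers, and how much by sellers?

Pre-tax equilibrium: P* = 50, Q* = 18.
Tax on sellers shifts supply to Qs = -332 + 7(P − 3) = -353 + 7P.
318 - 6P = -353 + 7P gives buyer price Pb = 671/13; sellers receive Ps = 671/13 − 3 = 632/13.
New quantity: Q = 318 − 6(671/13) = 108/13.
Buyer burden = 671/13 − 50 = 21/13; seller burden = 50 − 632/13 = 18/13.

Buyers bear 21/13, sellers bear 18/13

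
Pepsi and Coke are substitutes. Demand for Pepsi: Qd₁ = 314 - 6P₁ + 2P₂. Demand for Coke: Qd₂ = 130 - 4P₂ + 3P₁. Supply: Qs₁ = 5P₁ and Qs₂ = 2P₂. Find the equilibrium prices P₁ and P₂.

Market 1: 314 - 6P₁ + 2P₂ = 5P₁ → 11P₁ - 2P₂ = 314.
Market 2: 6P₂ - 3P₁ = 130.
Eliminating P₂: 6×(1) + 2×(2) gives 60P₁ = 2144, so P₁ = 536/15.
Back-substitute into (2): P₂ = (130 + 3×536/15) / 6 = 593/15.

P₁ = 536/15, P₂ = 593/15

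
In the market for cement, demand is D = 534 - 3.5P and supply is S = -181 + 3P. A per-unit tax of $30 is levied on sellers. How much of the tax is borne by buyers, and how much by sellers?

Pre-tax equilibrium: P* = 110, Q* = 149.
Tax on sellers shifts supply to S = -181 + 3(P − 30) = -271 + 3P.
534 - 3.5P = -271 + 3P gives buyer price Pb = 1610/13; sellers receive Ps = 1610/13 − 30 = 1220/13.
New quantity: Q = 534 − 3.5(1610/13) = 1307/13.
Buyer burden = 1610/13 − 110 = 180/13; seller burden = 110 − 1220/13 = 210/13.

Buyers bear 180/13, sellers bear 210/13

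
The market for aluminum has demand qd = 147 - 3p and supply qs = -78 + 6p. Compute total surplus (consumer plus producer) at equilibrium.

Equilibrium: 147 - 3p = -78 + 6p gives p* = 25, q* = 72.
Demand choke price: p = 49; supply starts at p = 13.
CS = ½(49 − 25)(72) = 864; PS = ½(25 − 13)(72) = 432.

Total surplus = 1296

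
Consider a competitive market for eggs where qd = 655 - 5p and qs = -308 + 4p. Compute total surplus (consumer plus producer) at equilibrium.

Equilibrium: 655 - 5p = -308 + 4p gives p* = 107, q* = 120.
Demand choke price: p = 131; supply starts at p = 77.
CS = ½(131 − 107)(120) = 1440; PS = ½(107 − 77)(120) = 1800.

Total surplus = 3240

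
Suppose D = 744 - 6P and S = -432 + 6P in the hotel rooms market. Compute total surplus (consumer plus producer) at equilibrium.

Total surplus = 4056

Equilibrium: 744 - 6P = -432 + 6P gives P* = 98, Q* = 156.
Demand choke price: P = 124; supply starts at P = 72.
CS = ½(124 − 98)(156) = 2028; PS = ½(98 − 72)(156) = 2028.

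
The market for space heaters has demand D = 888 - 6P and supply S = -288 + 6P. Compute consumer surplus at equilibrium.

Equilibrium: 888 - 6P = -288 + 6P gives P* = 98, Q* = 300.
Demand choke price (D = 0): P = 148.
CS = ½(148 − 98)(300) = 7500.

Consumer surplus = 7500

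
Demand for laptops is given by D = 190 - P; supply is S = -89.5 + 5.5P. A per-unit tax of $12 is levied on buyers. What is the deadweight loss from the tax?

Deadweight loss = 792/13

Pre-tax equilibrium: P* = 43, Q* = 147.
Tax on buyers shifts demand to D = 190 − 1(P + 12) = 178 - P.
178 - P = -89.5 + 5.5P gives seller price Ps = 535/13; buyers pay Pb = 535/13 + 12 = 691/13.
New quantity: Q = 190 − 1(691/13) = 1779/13.
DWL = ½ × 12 × (147 − 1779/13) = 792/13.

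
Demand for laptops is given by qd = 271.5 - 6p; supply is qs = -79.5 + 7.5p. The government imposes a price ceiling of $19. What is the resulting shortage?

Shortage = 94.5

Equilibrium price would be p* = 26, so the ceiling at 19 binds.
At p = 19: qd = 271.5 − 6(19) = 157.5, qs = -79.5 + 7.5(19) = 63.
Shortage = 157.5 − 63 = 94.5.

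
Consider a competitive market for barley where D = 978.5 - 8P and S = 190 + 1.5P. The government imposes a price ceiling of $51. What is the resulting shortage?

Equilibrium price would be P* = 83, so the ceiling at 51 binds.
At P = 51: D = 978.5 − 8(51) = 570.5, S = 190 + 1.5(51) = 266.5.
Shortage = 570.5 − 266.5 = 304.

Shortage = 304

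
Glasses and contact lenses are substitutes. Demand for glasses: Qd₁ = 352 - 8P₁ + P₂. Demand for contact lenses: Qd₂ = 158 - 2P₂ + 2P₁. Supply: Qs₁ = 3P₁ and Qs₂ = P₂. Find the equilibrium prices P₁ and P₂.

P₁ = 1214/31, P₂ = 2442/31

Market 1: 352 - 8P₁ + P₂ = 3P₁ → 11P₁ - P₂ = 352.
Market 2: 3P₂ - 2P₁ = 158.
Eliminating P₂: 3×(1) + 1×(2) gives 31P₁ = 1214, so P₁ = 1214/31.
Back-substitute into (2): P₂ = (158 + 2×1214/31) / 3 = 2442/31.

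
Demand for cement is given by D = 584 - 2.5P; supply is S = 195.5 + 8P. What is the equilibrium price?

P* = 37

Set D = S: 584 - 2.5P = 195.5 + 8P.
388.5 = 10.5P, so P* = 37.
Q* = 584 − 2.5(37) = 491.5.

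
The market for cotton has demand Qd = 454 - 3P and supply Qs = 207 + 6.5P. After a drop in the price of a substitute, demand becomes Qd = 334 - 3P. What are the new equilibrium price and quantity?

P' = 254/19, Q' = 5584/19

Original equilibrium: P* = 26, Q* = 376.
New equilibrium: 334 - 3P = 207 + 6.5P, so 127 = 9.5P and P' = 254/19; Q' = 334 − 3(254/19) = 5584/19.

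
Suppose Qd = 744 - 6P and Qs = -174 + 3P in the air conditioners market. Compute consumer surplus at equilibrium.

Equilibrium: 744 - 6P = -174 + 3P gives P* = 102, Q* = 132.
Demand choke price (Qd = 0): P = 124.
CS = ½(124 − 102)(132) = 1452.

Consumer surplus = 1452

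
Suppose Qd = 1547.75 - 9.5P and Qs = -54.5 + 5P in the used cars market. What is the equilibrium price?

P* = 110.5

Set Qd = Qs: 1547.75 - 9.5P = -54.5 + 5P.
1602.25 = 14.5P, so P* = 110.5.
Q* = 1547.75 − 9.5(110.5) = 498.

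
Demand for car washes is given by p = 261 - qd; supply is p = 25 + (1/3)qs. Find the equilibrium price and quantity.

p* = 84, q* = 177

Set the two price expressions equal: 261 - q = 25 + (1/3)q.
236 = (4/3)q, so q* = 177.
p* = 261 − (1)(177) = 84.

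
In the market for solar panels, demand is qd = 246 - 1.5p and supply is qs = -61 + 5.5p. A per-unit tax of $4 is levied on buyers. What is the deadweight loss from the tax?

Pre-tax equilibrium: p* = 307/7, q* = 2523/14.
Tax on buyers shifts demand to qd = 246 − 1.5(p + 4) = 240 - 1.5p.
240 - 1.5p = -61 + 5.5p gives seller price ps = 43; buyers pay pb = 43 + 4 = 47.
New quantity: q = 246 − 1.5(47) = 175.5.
DWL = ½ × 4 × (2523/14 − 175.5) = 66/7.

Deadweight loss = 66/7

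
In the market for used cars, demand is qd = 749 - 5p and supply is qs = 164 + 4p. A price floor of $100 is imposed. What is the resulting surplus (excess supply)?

Surplus = 315

Equilibrium price would be p* = 65, so the floor at 100 binds.
At p = 100: qd = 249, qs = 564.
Surplus = 564 − 249 = 315.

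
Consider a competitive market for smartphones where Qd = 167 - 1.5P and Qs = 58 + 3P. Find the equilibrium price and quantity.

P* = 218/9, Q* = 392/3

Set Qd = Qs: 167 - 1.5P = 58 + 3P.
109 = 4.5P, so P* = 218/9.
Q* = 167 − 1.5(218/9) = 392/3.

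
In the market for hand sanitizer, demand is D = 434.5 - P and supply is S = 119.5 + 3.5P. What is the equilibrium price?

Set D = S: 434.5 - P = 119.5 + 3.5P.
315 = 4.5P, so P* = 70.
Q* = 434.5 − 1(70) = 364.5.

P* = 70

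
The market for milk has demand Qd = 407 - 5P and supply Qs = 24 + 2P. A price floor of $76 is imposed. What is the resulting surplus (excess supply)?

Surplus = 149

Equilibrium price would be P* = 383/7, so the floor at 76 binds.
At P = 76: Qd = 27, Qs = 176.
Surplus = 176 − 27 = 149.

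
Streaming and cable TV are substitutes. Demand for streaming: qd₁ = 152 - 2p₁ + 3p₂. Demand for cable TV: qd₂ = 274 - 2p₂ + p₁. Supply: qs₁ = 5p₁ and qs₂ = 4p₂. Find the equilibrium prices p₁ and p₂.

p₁ = 578/13, p₂ = 690/13

Market 1: 152 - 2p₁ + 3p₂ = 5p₁ → 7p₁ - 3p₂ = 152.
Market 2: 6p₂ - p₁ = 274.
Eliminating p₂: 6×(1) + 3×(2) gives 39p₁ = 1734, so p₁ = 578/13.
Back-substitute into (2): p₂ = (274 + 1×578/13) / 6 = 690/13.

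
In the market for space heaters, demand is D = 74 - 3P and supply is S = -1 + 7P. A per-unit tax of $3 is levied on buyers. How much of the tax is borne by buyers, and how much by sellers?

Buyers bear $2.1, sellers bear $0.9

Pre-tax equilibrium: P* = 7.5, Q* = 51.5.
Tax on buyers shifts demand to D = 74 − 3(P + 3) = 65 - 3P.
65 - 3P = -1 + 7P gives seller price Ps = 6.6; buyers pay Pb = 6.6 + 3 = 9.6.
New quantity: Q = 74 − 3(9.6) = 45.2.
Buyer burden = 9.6 − 7.5 = 2.1; seller burden = 7.5 − 6.6 = 0.9.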